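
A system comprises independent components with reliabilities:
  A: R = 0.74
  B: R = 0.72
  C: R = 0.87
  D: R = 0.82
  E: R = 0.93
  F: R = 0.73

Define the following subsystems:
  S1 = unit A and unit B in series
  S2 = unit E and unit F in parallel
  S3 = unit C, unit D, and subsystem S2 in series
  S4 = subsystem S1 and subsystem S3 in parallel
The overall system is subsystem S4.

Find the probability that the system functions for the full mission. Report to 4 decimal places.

0.8598

Series (A and B): 0.740000 × 0.720000 = 0.532800
Parallel (E and F): 1 − (1 − 0.930000)(1 − 0.730000) = 0.981100
Series (C, D, and [0.981100]): 0.870000 × 0.820000 × 0.981100 = 0.699917
Parallel ([0.532800] and [0.699917]): 1 − (1 − 0.532800)(1 − 0.699917) = 0.8598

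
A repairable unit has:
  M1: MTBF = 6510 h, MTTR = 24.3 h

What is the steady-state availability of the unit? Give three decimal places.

A(M1) = MTBF/(MTBF+MTTR) = 6510/(6510+24.3) = 0.996

0.996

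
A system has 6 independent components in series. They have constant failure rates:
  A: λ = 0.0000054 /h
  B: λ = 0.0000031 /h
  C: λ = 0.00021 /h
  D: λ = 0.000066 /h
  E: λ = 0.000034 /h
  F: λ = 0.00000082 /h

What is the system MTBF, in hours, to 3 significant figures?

3130

Series of exponential components: λ_sys = Σ λ_i
λ_sys = 0.0000054 + 0.0000031 + 0.00021 + 0.000066 + 0.000034 + 0.00000082 = 3.1932e-04 /h
MTBF = 1 / λ_sys = 3130 h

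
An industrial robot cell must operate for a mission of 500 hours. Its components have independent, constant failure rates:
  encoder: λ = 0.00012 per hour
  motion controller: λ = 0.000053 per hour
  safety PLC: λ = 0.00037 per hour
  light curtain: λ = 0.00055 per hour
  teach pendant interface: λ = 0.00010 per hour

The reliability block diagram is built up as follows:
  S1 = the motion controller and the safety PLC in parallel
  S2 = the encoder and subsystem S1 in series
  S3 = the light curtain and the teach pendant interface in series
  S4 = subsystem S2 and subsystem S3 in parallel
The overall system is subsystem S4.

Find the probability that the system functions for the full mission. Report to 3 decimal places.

R(encoder) = exp(−0.00012 × 500) = 0.94176
R(motion controller) = exp(−0.000053 × 500) = 0.97385
R(safety PLC) = exp(−0.00037 × 500) = 0.83110
R(light curtain) = exp(−0.00055 × 500) = 0.75957
R(teach pendant interface) = exp(−0.00010 × 500) = 0.95123
Parallel (motion controller and safety PLC): 1 − (1 − 0.97385)(1 − 0.83110) = 0.99558
Series (encoder and [0.99558]): 0.94176 × 0.99558 = 0.93760
Series (light curtain and teach pendant interface): 0.75957 × 0.95123 = 0.72253
Parallel ([0.93760] and [0.72253]): 1 − (1 − 0.93760)(1 − 0.72253) = 0.983

0.983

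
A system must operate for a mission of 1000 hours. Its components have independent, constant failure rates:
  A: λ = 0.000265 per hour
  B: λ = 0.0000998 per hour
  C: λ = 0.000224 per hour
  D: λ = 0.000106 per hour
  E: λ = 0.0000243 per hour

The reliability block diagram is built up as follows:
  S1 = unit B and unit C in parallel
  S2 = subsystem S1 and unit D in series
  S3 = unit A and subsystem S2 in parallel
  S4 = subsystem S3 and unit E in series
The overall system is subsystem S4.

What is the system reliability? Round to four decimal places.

0.9492

R(A) = exp(−0.000265 × 1000) = 0.767206
R(B) = exp(−0.0000998 × 1000) = 0.905018
R(C) = exp(−0.000224 × 1000) = 0.799315
R(D) = exp(−0.000106 × 1000) = 0.899425
R(E) = exp(−0.0000243 × 1000) = 0.975993
Parallel (B and C): 1 − (1 − 0.905018)(1 − 0.799315) = 0.980939
Series ([0.980939] and D): 0.980939 × 0.899425 = 0.882281
Parallel (A and [0.882281]): 1 − (1 − 0.767206)(1 − 0.882281) = 0.972596
Series ([0.972596] and E): 0.972596 × 0.975993 = 0.9492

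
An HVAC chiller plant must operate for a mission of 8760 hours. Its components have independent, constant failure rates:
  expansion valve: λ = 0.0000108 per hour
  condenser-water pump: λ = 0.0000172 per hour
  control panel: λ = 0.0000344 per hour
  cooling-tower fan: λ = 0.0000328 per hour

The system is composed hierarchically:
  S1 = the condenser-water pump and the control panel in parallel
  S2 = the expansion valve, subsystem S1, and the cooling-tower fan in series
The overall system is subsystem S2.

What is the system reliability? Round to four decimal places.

R(expansion valve) = exp(−0.0000108 × 8760) = 0.909729
R(condenser-water pump) = exp(−0.0000172 × 8760) = 0.860130
R(control panel) = exp(−0.0000344 × 8760) = 0.739823
R(cooling-tower fan) = exp(−0.0000328 × 8760) = 0.750266
Parallel (condenser-water pump and control panel): 1 − (1 − 0.860130)(1 − 0.739823) = 0.963609
Series (expansion valve, [0.963609], and cooling-tower fan): 0.909729 × 0.963609 × 0.750266 = 0.6577

0.6577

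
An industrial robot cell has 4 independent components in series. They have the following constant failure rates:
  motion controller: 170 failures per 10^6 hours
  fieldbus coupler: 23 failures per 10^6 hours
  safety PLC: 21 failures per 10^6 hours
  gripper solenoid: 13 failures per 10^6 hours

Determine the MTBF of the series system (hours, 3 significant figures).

4410

Series of exponential components: λ_sys = Σ λ_i
λ_sys = 0.00017 + 0.000023 + 0.000021 + 0.000013 = 2.2700e-04 /h
MTBF = 1 / λ_sys = 4410 h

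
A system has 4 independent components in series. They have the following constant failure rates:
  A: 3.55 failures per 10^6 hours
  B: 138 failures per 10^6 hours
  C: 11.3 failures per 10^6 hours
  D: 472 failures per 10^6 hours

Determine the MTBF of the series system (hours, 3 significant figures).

Series of exponential components: λ_sys = Σ λ_i
λ_sys = 0.00000355 + 0.000138 + 0.0000113 + 0.000472 = 6.2485e-04 /h
MTBF = 1 / λ_sys = 1600 h

1600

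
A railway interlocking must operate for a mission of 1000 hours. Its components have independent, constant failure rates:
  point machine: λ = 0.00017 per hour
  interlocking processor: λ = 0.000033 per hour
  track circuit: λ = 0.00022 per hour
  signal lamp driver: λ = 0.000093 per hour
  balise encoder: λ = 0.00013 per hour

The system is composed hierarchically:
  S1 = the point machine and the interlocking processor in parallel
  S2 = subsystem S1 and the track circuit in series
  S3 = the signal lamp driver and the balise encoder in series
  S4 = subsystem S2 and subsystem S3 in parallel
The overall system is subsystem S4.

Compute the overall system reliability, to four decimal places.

R(point machine) = exp(−0.00017 × 1000) = 0.843665
R(interlocking processor) = exp(−0.000033 × 1000) = 0.967539
R(track circuit) = exp(−0.00022 × 1000) = 0.802519
R(signal lamp driver) = exp(−0.000093 × 1000) = 0.911194
R(balise encoder) = exp(−0.00013 × 1000) = 0.878095
Parallel (point machine and interlocking processor): 1 − (1 − 0.843665)(1 − 0.967539) = 0.994925
Series ([0.994925] and track circuit): 0.994925 × 0.802519 = 0.798446
Series (signal lamp driver and balise encoder): 0.911194 × 0.878095 = 0.800115
Parallel ([0.798446] and [0.800115]): 1 − (1 − 0.798446)(1 − 0.800115) = 0.9597

0.9597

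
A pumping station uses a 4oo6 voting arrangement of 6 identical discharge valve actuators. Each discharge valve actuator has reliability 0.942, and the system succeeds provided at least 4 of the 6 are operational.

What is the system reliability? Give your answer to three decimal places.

R = Σ_{i=4}^{6} C(6,i) p^i (1−p)^{6−i} with p = 0.942
C(6,4)·0.942^4·0.058^2 = 0.03973
C(6,5)·0.942^5·0.058^1 = 0.25813
C(6,6)·0.942^6·0.058^0 = 0.69872
Sum = 0.997

0.997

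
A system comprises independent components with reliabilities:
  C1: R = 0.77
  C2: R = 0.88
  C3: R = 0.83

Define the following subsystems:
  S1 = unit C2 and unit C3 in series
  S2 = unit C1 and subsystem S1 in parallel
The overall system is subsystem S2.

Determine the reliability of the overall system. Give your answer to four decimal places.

0.9380

Series (C2 and C3): 0.880000 × 0.830000 = 0.730400
Parallel (C1 and [0.730400]): 1 − (1 − 0.770000)(1 − 0.730400) = 0.9380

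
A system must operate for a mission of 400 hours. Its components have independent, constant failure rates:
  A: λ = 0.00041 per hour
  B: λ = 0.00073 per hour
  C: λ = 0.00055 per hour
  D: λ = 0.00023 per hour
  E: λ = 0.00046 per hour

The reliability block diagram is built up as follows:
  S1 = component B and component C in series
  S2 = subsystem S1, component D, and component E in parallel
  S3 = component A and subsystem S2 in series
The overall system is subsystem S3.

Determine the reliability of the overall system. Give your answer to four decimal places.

R(A) = exp(−0.00041 × 400) = 0.848742
R(B) = exp(−0.00073 × 400) = 0.746769
R(C) = exp(−0.00055 × 400) = 0.802519
R(D) = exp(−0.00023 × 400) = 0.912105
R(E) = exp(−0.00046 × 400) = 0.831936
Series (B and C): 0.746769 × 0.802519 = 0.599296
Parallel ([0.599296], D, and E): 1 − (1 − 0.599296)(1 − 0.912105)(1 − 0.831936) = 0.994081
Series (A and [0.994081]): 0.848742 × 0.994081 = 0.8437

0.8437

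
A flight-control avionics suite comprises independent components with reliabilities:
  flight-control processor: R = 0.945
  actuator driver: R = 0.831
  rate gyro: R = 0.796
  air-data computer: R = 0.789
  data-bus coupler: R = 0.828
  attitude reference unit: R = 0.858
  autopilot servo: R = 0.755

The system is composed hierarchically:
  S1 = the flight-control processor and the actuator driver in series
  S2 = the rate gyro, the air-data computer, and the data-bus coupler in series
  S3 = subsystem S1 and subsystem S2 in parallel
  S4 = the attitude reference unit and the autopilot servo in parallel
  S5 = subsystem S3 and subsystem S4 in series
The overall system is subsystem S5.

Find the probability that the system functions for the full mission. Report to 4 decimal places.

0.8657

Series (flight-control processor and actuator driver): 0.945000 × 0.831000 = 0.785295
Series (rate gyro, air-data computer, and data-bus coupler): 0.796000 × 0.789000 × 0.828000 = 0.520020
Parallel ([0.785295] and [0.520020]): 1 − (1 − 0.785295)(1 − 0.520020) = 0.896946
Parallel (attitude reference unit and autopilot servo): 1 − (1 − 0.858000)(1 − 0.755000) = 0.965210
Series ([0.896946] and [0.965210]): 0.896946 × 0.965210 = 0.8657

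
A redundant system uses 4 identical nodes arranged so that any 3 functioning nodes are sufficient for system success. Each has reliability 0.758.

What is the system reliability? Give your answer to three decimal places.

R = Σ_{i=3}^{4} C(4,i) p^i (1−p)^{4−i} with p = 0.758
C(4,3)·0.758^3·0.242^1 = 0.42158
C(4,4)·0.758^4·0.242^0 = 0.33012
Sum = 0.752

0.752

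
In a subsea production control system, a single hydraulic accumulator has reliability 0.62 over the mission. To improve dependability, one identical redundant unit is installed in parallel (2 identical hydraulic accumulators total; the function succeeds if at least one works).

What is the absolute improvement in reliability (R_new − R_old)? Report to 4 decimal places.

R_before = 0.62
R_after = 1 − (1 − 0.62)^2 = 0.8556
ΔR = 0.8556 − 0.62 = 0.2356

0.2356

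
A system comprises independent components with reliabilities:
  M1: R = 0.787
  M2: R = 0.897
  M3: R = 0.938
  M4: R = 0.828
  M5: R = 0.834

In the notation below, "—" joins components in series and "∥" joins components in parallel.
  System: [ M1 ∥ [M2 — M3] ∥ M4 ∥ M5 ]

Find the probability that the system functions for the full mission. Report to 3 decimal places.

Series (M2 and M3): 0.89700 × 0.93800 = 0.84139
Parallel (M1, [0.84139], M4, and M5): 1 − (1 − 0.78700)(1 − 0.84139)(1 − 0.82800)(1 − 0.83400) = 0.999

0.999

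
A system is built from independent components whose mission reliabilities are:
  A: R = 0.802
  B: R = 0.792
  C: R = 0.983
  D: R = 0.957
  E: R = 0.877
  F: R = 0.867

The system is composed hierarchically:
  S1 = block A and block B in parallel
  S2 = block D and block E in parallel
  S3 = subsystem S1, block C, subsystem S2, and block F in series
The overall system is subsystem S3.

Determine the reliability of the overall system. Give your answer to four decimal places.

0.8128

Parallel (A and B): 1 − (1 − 0.802000)(1 − 0.792000) = 0.958816
Parallel (D and E): 1 − (1 − 0.957000)(1 − 0.877000) = 0.994711
Series ([0.958816], C, [0.994711], and F): 0.958816 × 0.983000 × 0.994711 × 0.867000 = 0.8128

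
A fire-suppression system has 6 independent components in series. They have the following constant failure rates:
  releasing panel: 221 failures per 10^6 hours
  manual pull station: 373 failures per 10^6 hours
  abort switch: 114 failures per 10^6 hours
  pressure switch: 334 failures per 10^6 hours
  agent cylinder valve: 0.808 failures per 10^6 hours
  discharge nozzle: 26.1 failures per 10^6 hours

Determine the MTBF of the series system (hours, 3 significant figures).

Series of exponential components: λ_sys = Σ λ_i
λ_sys = 0.000221 + 0.000373 + 0.000114 + 0.000334 + 0.000000808 + 0.0000261 = 1.0689e-03 /h
MTBF = 1 / λ_sys = 936 h

936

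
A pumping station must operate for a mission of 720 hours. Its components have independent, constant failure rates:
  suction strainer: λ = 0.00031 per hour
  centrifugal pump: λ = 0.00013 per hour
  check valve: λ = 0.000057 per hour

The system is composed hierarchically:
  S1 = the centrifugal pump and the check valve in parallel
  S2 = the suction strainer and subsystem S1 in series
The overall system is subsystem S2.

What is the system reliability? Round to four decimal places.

R(suction strainer) = exp(−0.00031 × 720) = 0.799955
R(centrifugal pump) = exp(−0.00013 × 720) = 0.910647
R(check valve) = exp(−0.000057 × 720) = 0.959791
Parallel (centrifugal pump and check valve): 1 − (1 − 0.910647)(1 − 0.959791) = 0.996407
Series (suction strainer and [0.996407]): 0.799955 × 0.996407 = 0.7971

0.7971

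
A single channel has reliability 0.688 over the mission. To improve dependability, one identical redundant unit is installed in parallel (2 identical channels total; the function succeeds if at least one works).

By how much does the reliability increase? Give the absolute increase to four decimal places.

R_before = 0.688
R_after = 1 − (1 − 0.688)^2 = 0.9027
ΔR = 0.9027 − 0.688 = 0.2147

0.2147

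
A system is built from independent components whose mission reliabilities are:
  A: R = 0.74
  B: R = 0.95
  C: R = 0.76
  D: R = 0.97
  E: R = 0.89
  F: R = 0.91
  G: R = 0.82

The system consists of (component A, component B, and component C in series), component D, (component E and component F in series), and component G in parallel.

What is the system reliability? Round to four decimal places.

Series (A, B, and C): 0.740000 × 0.950000 × 0.760000 = 0.534280
Series (E and F): 0.890000 × 0.910000 = 0.809900
Parallel ([0.534280], D, [0.809900], and G): 1 − (1 − 0.534280)(1 − 0.970000)(1 − 0.809900)(1 − 0.820000) = 0.9995

0.9995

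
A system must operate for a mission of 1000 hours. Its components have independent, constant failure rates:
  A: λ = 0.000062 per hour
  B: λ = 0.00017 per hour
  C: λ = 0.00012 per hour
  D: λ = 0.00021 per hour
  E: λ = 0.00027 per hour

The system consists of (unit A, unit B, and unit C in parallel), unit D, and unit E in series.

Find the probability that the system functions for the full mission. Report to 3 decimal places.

R(A) = exp(−0.000062 × 1000) = 0.93988
R(B) = exp(−0.00017 × 1000) = 0.84366
R(C) = exp(−0.00012 × 1000) = 0.88692
R(D) = exp(−0.00021 × 1000) = 0.81058
R(E) = exp(−0.00027 × 1000) = 0.76338
Parallel (A, B, and C): 1 − (1 − 0.93988)(1 − 0.84366)(1 − 0.88692) = 0.99894
Series ([0.99894], D, and E): 0.99894 × 0.81058 × 0.76338 = 0.618

0.618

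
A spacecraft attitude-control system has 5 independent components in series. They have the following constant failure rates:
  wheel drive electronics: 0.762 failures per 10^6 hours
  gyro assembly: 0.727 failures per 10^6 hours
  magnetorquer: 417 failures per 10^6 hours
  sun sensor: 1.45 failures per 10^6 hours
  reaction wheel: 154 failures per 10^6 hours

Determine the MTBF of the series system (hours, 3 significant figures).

Series of exponential components: λ_sys = Σ λ_i
λ_sys = 0.000000762 + 0.000000727 + 0.000417 + 0.00000145 + 0.000154 = 5.7394e-04 /h
MTBF = 1 / λ_sys = 1740 h

1740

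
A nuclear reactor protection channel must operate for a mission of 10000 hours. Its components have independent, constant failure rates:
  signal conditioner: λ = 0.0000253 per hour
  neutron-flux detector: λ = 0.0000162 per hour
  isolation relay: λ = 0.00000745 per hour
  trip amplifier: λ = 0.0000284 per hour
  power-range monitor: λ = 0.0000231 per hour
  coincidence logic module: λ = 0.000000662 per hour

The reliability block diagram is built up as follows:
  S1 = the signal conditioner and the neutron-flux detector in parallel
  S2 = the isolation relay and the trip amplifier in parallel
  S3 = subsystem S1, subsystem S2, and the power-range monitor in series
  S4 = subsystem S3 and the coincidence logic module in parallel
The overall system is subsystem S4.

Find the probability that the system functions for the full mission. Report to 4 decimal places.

0.9984

R(signal conditioner) = exp(−0.0000253 × 10000) = 0.776468
R(neutron-flux detector) = exp(−0.0000162 × 10000) = 0.850441
R(isolation relay) = exp(−0.00000745 × 10000) = 0.928207
R(trip amplifier) = exp(−0.0000284 × 10000) = 0.752767
R(power-range monitor) = exp(−0.0000231 × 10000) = 0.793739
R(coincidence logic module) = exp(−0.000000662 × 10000) = 0.993402
Parallel (signal conditioner and neutron-flux detector): 1 − (1 − 0.776468)(1 − 0.850441) = 0.966569
Parallel (isolation relay and trip amplifier): 1 − (1 − 0.928207)(1 − 0.752767) = 0.982250
Series ([0.966569], [0.982250], and power-range monitor): 0.966569 × 0.982250 × 0.793739 = 0.753586
Parallel ([0.753586] and coincidence logic module): 1 − (1 − 0.753586)(1 − 0.993402) = 0.9984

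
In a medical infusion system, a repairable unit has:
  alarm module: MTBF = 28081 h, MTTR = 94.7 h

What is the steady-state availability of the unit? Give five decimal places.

A(alarm module) = MTBF/(MTBF+MTTR) = 28081/(28081+94.7) = 0.99664

0.99664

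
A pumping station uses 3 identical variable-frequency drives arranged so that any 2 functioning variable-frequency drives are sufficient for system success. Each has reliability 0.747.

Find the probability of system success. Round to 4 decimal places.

R = Σ_{i=2}^{3} C(3,i) p^i (1−p)^{3−i} with p = 0.747
C(3,2)·0.747^2·0.253^1 = 0.423529
C(3,3)·0.747^3·0.253^0 = 0.416833
Sum = 0.8404

0.8404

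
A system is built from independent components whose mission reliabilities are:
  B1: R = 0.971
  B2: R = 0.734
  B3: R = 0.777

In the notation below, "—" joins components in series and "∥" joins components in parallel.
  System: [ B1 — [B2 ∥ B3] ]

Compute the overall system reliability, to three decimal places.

0.913

Parallel (B2 and B3): 1 − (1 − 0.73400)(1 − 0.77700) = 0.94068
Series (B1 and [0.94068]): 0.97100 × 0.94068 = 0.913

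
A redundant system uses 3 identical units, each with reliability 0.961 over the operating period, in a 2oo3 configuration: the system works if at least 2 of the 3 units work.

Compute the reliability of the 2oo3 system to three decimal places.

0.996

R = Σ_{i=2}^{3} C(3,i) p^i (1−p)^{3−i} with p = 0.961
C(3,2)·0.961^2·0.039^1 = 0.10805
C(3,3)·0.961^3·0.039^0 = 0.88750
Sum = 0.996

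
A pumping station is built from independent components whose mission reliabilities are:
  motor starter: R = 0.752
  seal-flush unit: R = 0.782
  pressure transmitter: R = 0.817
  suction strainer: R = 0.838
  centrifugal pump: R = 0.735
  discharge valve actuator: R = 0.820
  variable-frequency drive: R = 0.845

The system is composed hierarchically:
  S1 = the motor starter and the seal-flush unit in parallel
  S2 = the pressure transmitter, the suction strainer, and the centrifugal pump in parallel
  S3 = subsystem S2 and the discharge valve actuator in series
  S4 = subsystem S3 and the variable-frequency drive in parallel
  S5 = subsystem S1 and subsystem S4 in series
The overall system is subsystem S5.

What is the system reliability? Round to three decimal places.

0.919

Parallel (motor starter and seal-flush unit): 1 − (1 − 0.75200)(1 − 0.78200) = 0.94594
Parallel (pressure transmitter, suction strainer, and centrifugal pump): 1 − (1 − 0.81700)(1 − 0.83800)(1 − 0.73500) = 0.99214
Series ([0.99214] and discharge valve actuator): 0.99214 × 0.82000 = 0.81355
Parallel ([0.81355] and variable-frequency drive): 1 − (1 − 0.81355)(1 − 0.84500) = 0.97110
Series ([0.94594] and [0.97110]): 0.94594 × 0.97110 = 0.919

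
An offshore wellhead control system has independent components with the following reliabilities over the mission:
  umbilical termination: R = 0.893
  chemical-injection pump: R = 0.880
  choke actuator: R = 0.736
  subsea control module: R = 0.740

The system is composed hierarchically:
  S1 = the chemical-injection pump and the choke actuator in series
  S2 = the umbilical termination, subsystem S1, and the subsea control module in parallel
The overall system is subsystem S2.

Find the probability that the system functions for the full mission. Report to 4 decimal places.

Series (chemical-injection pump and choke actuator): 0.880000 × 0.736000 = 0.647680
Parallel (umbilical termination, [0.647680], and subsea control module): 1 − (1 − 0.893000)(1 − 0.647680)(1 − 0.740000) = 0.9902

0.9902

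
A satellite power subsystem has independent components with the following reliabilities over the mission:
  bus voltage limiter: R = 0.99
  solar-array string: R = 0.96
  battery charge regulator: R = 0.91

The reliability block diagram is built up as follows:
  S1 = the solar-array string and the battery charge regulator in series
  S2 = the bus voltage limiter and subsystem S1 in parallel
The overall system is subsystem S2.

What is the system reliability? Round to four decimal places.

0.9987

Series (solar-array string and battery charge regulator): 0.960000 × 0.910000 = 0.873600
Parallel (bus voltage limiter and [0.873600]): 1 − (1 − 0.990000)(1 − 0.873600) = 0.9987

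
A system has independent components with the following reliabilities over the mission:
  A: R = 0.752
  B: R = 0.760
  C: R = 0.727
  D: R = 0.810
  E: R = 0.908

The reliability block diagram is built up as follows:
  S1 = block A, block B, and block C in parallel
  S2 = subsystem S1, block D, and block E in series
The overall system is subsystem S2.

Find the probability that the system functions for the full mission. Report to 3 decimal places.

0.724

Parallel (A, B, and C): 1 − (1 − 0.75200)(1 − 0.76000)(1 − 0.72700) = 0.98375
Series ([0.98375], D, and E): 0.98375 × 0.81000 × 0.90800 = 0.724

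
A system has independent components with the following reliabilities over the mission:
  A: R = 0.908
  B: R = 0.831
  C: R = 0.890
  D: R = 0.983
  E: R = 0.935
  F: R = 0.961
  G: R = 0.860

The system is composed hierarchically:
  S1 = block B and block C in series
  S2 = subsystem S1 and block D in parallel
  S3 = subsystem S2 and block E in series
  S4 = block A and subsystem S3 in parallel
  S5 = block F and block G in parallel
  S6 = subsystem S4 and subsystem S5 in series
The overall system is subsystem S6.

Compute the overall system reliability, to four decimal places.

Series (B and C): 0.831000 × 0.890000 = 0.739590
Parallel ([0.739590] and D): 1 − (1 − 0.739590)(1 − 0.983000) = 0.995573
Series ([0.995573] and E): 0.995573 × 0.935000 = 0.930861
Parallel (A and [0.930861]): 1 − (1 − 0.908000)(1 − 0.930861) = 0.993639
Parallel (F and G): 1 − (1 − 0.961000)(1 − 0.860000) = 0.994540
Series ([0.993639] and [0.994540]): 0.993639 × 0.994540 = 0.9882

0.9882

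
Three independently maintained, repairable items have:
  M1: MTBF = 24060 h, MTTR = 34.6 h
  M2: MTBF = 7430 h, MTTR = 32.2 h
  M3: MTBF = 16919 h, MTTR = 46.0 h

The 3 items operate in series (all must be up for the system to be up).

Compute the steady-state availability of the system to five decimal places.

A(M1) = MTBF/(MTBF+MTTR) = 24060/(24060+34.6) = 0.998564
A(M2) = MTBF/(MTBF+MTTR) = 7430/(7430+32.2) = 0.995685
A(M3) = MTBF/(MTBF+MTTR) = 16919/(16919+46.0) = 0.997289
Series availability: 0.998564 × 0.995685 × 0.997289 = 0.99156

0.99156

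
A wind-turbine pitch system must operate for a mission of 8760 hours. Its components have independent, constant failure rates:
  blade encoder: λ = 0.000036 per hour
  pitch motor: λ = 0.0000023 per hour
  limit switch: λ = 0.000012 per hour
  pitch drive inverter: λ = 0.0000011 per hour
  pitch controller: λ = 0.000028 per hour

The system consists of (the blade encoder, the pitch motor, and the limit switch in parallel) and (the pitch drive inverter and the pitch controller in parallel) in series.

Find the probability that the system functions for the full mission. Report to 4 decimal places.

R(blade encoder) = exp(−0.000036 × 8760) = 0.729526
R(pitch motor) = exp(−0.0000023 × 8760) = 0.980054
R(limit switch) = exp(−0.000012 × 8760) = 0.900216
R(pitch drive inverter) = exp(−0.0000011 × 8760) = 0.990410
R(pitch controller) = exp(−0.000028 × 8760) = 0.782485
Parallel (blade encoder, pitch motor, and limit switch): 1 − (1 − 0.729526)(1 − 0.980054)(1 − 0.900216) = 0.999462
Parallel (pitch drive inverter and pitch controller): 1 − (1 − 0.990410)(1 − 0.782485) = 0.997914
Series ([0.999462] and [0.997914]): 0.999462 × 0.997914 = 0.9974

0.9974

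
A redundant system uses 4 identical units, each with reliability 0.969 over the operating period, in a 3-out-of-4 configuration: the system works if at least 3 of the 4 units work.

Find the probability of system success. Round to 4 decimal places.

R = Σ_{i=3}^{4} C(4,i) p^i (1−p)^{4−i} with p = 0.969
C(4,3)·0.969^3·0.031^1 = 0.112822
C(4,4)·0.969^4·0.031^0 = 0.881648
Sum = 0.9945

0.9945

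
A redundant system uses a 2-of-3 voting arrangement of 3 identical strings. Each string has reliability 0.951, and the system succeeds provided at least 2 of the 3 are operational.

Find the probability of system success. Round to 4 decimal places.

0.9930

R = Σ_{i=2}^{3} C(3,i) p^i (1−p)^{3−i} with p = 0.951
C(3,2)·0.951^2·0.049^1 = 0.132947
C(3,3)·0.951^3·0.049^0 = 0.860085
Sum = 0.9930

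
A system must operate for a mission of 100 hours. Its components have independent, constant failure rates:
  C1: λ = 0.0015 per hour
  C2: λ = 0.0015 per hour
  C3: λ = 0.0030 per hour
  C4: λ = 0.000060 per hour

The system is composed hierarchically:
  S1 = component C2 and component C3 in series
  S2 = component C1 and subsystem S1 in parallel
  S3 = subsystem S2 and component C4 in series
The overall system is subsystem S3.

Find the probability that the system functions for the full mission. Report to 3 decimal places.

0.944

R(C1) = exp(−0.0015 × 100) = 0.86071
R(C2) = exp(−0.0015 × 100) = 0.86071
R(C3) = exp(−0.0030 × 100) = 0.74082
R(C4) = exp(−0.000060 × 100) = 0.99402
Series (C2 and C3): 0.86071 × 0.74082 = 0.63763
Parallel (C1 and [0.63763]): 1 − (1 − 0.86071)(1 − 0.63763) = 0.94953
Series ([0.94953] and C4): 0.94953 × 0.99402 = 0.944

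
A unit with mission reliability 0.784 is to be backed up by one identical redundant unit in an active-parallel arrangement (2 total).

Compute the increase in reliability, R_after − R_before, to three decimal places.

R_before = 0.784
R_after = 1 − (1 − 0.784)^2 = 0.953
ΔR = 0.953 − 0.784 = 0.169

0.169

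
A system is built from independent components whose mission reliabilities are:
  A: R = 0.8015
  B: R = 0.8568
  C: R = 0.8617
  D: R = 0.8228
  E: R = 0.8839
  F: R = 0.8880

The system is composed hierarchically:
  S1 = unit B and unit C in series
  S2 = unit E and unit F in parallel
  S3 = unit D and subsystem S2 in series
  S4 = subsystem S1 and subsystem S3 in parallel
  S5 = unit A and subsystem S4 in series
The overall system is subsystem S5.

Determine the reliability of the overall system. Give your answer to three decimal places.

0.762

Series (B and C): 0.85680 × 0.86170 = 0.73830
Parallel (E and F): 1 − (1 − 0.88390)(1 − 0.88800) = 0.98700
Series (D and [0.98700]): 0.82280 × 0.98700 = 0.81210
Parallel ([0.73830] and [0.81210]): 1 − (1 − 0.73830)(1 − 0.81210) = 0.95083
Series (A and [0.95083]): 0.80150 × 0.95083 = 0.762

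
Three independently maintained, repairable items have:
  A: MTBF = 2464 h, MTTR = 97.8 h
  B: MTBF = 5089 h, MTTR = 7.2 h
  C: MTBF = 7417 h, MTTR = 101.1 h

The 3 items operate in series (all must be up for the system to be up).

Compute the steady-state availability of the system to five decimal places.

0.94755

A(A) = MTBF/(MTBF+MTTR) = 2464/(2464+97.8) = 0.961824
A(B) = MTBF/(MTBF+MTTR) = 5089/(5089+7.2) = 0.998587
A(C) = MTBF/(MTBF+MTTR) = 7417/(7417+101.1) = 0.986552
Series availability: 0.961824 × 0.998587 × 0.986552 = 0.94755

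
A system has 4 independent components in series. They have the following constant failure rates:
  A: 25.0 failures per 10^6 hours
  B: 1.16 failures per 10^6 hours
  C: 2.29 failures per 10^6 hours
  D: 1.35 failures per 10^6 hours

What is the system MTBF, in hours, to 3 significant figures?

Series of exponential components: λ_sys = Σ λ_i
λ_sys = 0.0000250 + 0.00000116 + 0.00000229 + 0.00000135 = 2.9800e-05 /h
MTBF = 1 / λ_sys = 33600 h

33600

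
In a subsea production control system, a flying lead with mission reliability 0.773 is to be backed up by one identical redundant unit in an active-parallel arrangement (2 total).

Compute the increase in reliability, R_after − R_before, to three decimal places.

0.175

R_before = 0.773
R_after = 1 − (1 − 0.773)^2 = 0.948
ΔR = 0.948 − 0.773 = 0.175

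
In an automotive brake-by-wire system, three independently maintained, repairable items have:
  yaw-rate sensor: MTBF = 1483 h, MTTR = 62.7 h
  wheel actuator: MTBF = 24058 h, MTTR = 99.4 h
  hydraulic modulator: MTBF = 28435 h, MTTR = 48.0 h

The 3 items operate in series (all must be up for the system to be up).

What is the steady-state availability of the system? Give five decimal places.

0.95388

A(yaw-rate sensor) = MTBF/(MTBF+MTTR) = 1483/(1483+62.7) = 0.959436
A(wheel actuator) = MTBF/(MTBF+MTTR) = 24058/(24058+99.4) = 0.995885
A(hydraulic modulator) = MTBF/(MTBF+MTTR) = 28435/(28435+48.0) = 0.998315
Series availability: 0.959436 × 0.995885 × 0.998315 = 0.95388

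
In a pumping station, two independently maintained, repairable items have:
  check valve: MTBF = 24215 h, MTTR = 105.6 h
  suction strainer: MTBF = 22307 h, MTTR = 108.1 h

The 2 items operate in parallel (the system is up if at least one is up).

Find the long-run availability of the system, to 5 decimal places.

A(check valve) = MTBF/(MTBF+MTTR) = 24215/(24215+105.6) = 0.995658
A(suction strainer) = MTBF/(MTBF+MTTR) = 22307/(22307+108.1) = 0.995177
Parallel availability: 1 − (1 − 0.995658)(1 − 0.995177) = 0.99998

0.99998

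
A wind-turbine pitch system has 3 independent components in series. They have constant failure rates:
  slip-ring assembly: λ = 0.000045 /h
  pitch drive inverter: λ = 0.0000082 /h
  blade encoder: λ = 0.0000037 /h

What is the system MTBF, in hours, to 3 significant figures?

Series of exponential components: λ_sys = Σ λ_i
λ_sys = 0.000045 + 0.0000082 + 0.0000037 = 5.6900e-05 /h
MTBF = 1 / λ_sys = 17600 h

17600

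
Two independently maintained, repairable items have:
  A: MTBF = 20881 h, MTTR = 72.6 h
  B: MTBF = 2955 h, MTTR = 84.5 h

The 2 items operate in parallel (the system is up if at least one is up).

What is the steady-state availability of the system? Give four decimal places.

0.9999

A(A) = MTBF/(MTBF+MTTR) = 20881/(20881+72.6) = 0.996535
A(B) = MTBF/(MTBF+MTTR) = 2955/(2955+84.5) = 0.972199
Parallel availability: 1 − (1 − 0.996535)(1 − 0.972199) = 0.9999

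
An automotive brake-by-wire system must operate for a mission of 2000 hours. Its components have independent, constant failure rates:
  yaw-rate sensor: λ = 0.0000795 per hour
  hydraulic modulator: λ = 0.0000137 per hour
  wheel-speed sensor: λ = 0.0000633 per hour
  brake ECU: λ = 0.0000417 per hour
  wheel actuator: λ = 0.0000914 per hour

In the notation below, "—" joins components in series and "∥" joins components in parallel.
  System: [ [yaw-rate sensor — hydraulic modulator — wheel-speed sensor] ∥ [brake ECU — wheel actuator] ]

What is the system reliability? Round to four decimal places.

R(yaw-rate sensor) = exp(−0.0000795 × 2000) = 0.852996
R(hydraulic modulator) = exp(−0.0000137 × 2000) = 0.972972
R(wheel-speed sensor) = exp(−0.0000633 × 2000) = 0.881086
R(brake ECU) = exp(−0.0000417 × 2000) = 0.919983
R(wheel actuator) = exp(−0.0000914 × 2000) = 0.832935
Series (yaw-rate sensor, hydraulic modulator, and wheel-speed sensor): 0.852996 × 0.972972 × 0.881086 = 0.731250
Series (brake ECU and wheel actuator): 0.919983 × 0.832935 = 0.766286
Parallel ([0.731250] and [0.766286]): 1 − (1 − 0.731250)(1 − 0.766286) = 0.9372

0.9372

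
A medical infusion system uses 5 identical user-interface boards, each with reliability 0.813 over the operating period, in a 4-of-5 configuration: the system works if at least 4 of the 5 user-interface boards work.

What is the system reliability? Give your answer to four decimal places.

0.7637

R = Σ_{i=4}^{5} C(5,i) p^i (1−p)^{5−i} with p = 0.813
C(5,4)·0.813^4·0.187^1 = 0.408483
C(5,5)·0.813^5·0.187^0 = 0.355183
Sum = 0.7637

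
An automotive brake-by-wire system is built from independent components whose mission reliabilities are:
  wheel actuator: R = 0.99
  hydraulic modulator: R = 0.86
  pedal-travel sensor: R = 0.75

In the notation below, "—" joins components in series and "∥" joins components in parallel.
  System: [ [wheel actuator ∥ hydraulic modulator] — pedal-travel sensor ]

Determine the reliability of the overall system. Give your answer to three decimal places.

0.749

Parallel (wheel actuator and hydraulic modulator): 1 − (1 − 0.99000)(1 − 0.86000) = 0.99860
Series ([0.99860] and pedal-travel sensor): 0.99860 × 0.75000 = 0.749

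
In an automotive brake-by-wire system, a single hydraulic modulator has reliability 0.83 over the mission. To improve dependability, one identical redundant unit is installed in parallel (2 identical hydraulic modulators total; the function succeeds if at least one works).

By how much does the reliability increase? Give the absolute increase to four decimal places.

0.1411

R_before = 0.83
R_after = 1 − (1 − 0.83)^2 = 0.9711
ΔR = 0.9711 − 0.83 = 0.1411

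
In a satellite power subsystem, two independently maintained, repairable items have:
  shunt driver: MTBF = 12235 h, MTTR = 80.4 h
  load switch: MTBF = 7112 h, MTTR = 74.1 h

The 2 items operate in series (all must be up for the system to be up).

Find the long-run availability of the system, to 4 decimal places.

A(shunt driver) = MTBF/(MTBF+MTTR) = 12235/(12235+80.4) = 0.993472
A(load switch) = MTBF/(MTBF+MTTR) = 7112/(7112+74.1) = 0.989688
Series availability: 0.993472 × 0.989688 = 0.9832

0.9832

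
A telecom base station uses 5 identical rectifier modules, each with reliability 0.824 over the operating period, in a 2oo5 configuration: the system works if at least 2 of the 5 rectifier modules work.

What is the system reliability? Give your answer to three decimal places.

0.996

R = Σ_{i=2}^{5} C(5,i) p^i (1−p)^{5−i} with p = 0.824
C(5,2)·0.824^2·0.176^3 = 0.03702
C(5,3)·0.824^3·0.176^2 = 0.17330
C(5,4)·0.824^4·0.176^1 = 0.40569
C(5,5)·0.824^5·0.176^0 = 0.37987
Sum = 0.996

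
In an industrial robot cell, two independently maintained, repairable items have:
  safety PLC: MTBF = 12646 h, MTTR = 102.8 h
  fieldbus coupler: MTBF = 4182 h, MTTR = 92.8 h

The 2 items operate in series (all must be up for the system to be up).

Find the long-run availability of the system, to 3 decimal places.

0.970

A(safety PLC) = MTBF/(MTBF+MTTR) = 12646/(12646+102.8) = 0.991936
A(fieldbus coupler) = MTBF/(MTBF+MTTR) = 4182/(4182+92.8) = 0.978291
Series availability: 0.991936 × 0.978291 = 0.970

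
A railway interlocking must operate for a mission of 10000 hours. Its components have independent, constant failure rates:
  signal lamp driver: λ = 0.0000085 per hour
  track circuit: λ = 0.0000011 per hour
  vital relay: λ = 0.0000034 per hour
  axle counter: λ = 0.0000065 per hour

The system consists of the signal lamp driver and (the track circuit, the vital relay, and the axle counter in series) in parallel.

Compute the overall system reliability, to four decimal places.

R(signal lamp driver) = exp(−0.0000085 × 10000) = 0.918512
R(track circuit) = exp(−0.0000011 × 10000) = 0.989060
R(vital relay) = exp(−0.0000034 × 10000) = 0.966572
R(axle counter) = exp(−0.0000065 × 10000) = 0.937067
Series (track circuit, vital relay, and axle counter): 0.989060 × 0.966572 × 0.937067 = 0.895834
Parallel (signal lamp driver and [0.895834]): 1 − (1 − 0.918512)(1 − 0.895834) = 0.9915

0.9915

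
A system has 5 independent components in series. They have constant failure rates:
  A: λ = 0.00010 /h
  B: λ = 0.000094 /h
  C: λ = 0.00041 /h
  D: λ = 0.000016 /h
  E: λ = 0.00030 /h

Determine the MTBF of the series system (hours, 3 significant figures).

Series of exponential components: λ_sys = Σ λ_i
λ_sys = 0.00010 + 0.000094 + 0.00041 + 0.000016 + 0.00030 = 9.2000e-04 /h
MTBF = 1 / λ_sys = 1090 h

1090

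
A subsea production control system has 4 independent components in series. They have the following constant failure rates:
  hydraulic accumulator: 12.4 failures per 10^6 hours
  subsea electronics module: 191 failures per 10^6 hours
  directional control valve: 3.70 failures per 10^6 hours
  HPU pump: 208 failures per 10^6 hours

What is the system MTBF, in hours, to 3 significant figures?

Series of exponential components: λ_sys = Σ λ_i
λ_sys = 0.0000124 + 0.000191 + 0.00000370 + 0.000208 = 4.1510e-04 /h
MTBF = 1 / λ_sys = 2410 h

2410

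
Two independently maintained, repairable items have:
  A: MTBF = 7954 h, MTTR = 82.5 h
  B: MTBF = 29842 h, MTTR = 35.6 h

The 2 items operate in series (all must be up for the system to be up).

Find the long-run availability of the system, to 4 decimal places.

A(A) = MTBF/(MTBF+MTTR) = 7954/(7954+82.5) = 0.989734
A(B) = MTBF/(MTBF+MTTR) = 29842/(29842+35.6) = 0.998808
Series availability: 0.989734 × 0.998808 = 0.9886

0.9886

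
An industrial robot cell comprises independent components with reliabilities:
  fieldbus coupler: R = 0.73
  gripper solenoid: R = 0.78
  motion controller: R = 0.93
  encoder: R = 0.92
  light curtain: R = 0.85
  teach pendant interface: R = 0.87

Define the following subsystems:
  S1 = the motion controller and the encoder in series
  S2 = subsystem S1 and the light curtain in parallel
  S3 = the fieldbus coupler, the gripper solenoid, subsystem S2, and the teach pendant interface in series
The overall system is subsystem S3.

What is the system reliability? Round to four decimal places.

Series (motion controller and encoder): 0.930000 × 0.920000 = 0.855600
Parallel ([0.855600] and light curtain): 1 − (1 − 0.855600)(1 − 0.850000) = 0.978340
Series (fieldbus coupler, gripper solenoid, [0.978340], and teach pendant interface): 0.730000 × 0.780000 × 0.978340 × 0.870000 = 0.4846

0.4846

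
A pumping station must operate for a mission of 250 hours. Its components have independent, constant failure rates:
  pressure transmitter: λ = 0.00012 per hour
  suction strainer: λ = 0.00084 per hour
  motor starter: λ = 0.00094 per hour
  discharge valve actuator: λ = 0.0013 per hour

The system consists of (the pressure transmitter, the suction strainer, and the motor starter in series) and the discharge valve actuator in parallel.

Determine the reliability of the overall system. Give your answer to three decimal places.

0.895

R(pressure transmitter) = exp(−0.00012 × 250) = 0.97045
R(suction strainer) = exp(−0.00084 × 250) = 0.81058
R(motor starter) = exp(−0.00094 × 250) = 0.79057
R(discharge valve actuator) = exp(−0.0013 × 250) = 0.72253
Series (pressure transmitter, suction strainer, and motor starter): 0.97045 × 0.81058 × 0.79057 = 0.62188
Parallel ([0.62188] and discharge valve actuator): 1 − (1 − 0.62188)(1 − 0.72253) = 0.895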